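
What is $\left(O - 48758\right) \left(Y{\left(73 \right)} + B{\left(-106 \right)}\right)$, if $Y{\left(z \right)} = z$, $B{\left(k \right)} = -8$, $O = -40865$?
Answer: $-5825495$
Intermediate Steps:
$\left(O - 48758\right) \left(Y{\left(73 \right)} + B{\left(-106 \right)}\right) = \left(-40865 - 48758\right) \left(73 - 8\right) = \left(-89623\right) 65 = -5825495$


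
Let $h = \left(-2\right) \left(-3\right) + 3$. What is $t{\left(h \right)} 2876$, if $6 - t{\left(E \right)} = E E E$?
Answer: $-2079348$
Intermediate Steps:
$h = 9$ ($h = 6 + 3 = 9$)
$t{\left(E \right)} = 6 - E^{3}$ ($t{\left(E \right)} = 6 - E E E = 6 - E^{2} E = 6 - E^{3}$)
$t{\left(h \right)} 2876 = \left(6 - 9^{3}\right) 2876 = \left(6 - 729\right) 2876 = \left(-723\right) 2876 = -2079348$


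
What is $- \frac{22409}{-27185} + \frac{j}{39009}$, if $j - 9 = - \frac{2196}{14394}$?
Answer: $\frac{699223094448}{848014245445} \approx 0.82454$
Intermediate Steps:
$j = \frac{21225}{2399}$ ($j = 9 - \frac{2196}{14394} = 9 - \frac{366}{2399} = \frac{21225}{2399} \approx 8.8474$)
$- \frac{22409}{-27185} + \frac{j}{39009} = - \frac{22409}{-27185} + \frac{21225}{2399 \cdot 39009} = \left(-22409\right) \left(- \frac{1}{27185}\right) + \frac{21225}{2399} \cdot \frac{1}{39009} = \frac{22409}{27185} + \frac{7075}{31194197} = \frac{699223094448}{848014245445}$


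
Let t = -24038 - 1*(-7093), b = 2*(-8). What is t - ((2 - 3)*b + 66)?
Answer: -17027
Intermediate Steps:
b = -16
t = -16945 (t = -24038 + 7093 = -16945)
t - ((2 - 3)*b + 66) = -16945 - ((2 - 3)*(-16) + 66) = -16945 - (-1*(-16) + 66) = -16945 - (16 + 66) = -16945 - 1*82 = -16945 - 82 = -17027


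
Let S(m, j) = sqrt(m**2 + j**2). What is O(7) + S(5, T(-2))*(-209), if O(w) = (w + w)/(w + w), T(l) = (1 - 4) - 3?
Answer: 1 - 209*sqrt(61) ≈ -1631.3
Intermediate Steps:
T(l) = -6 (T(l) = -3 - 3 = -6)
O(w) = 1 (O(w) = (2*w)/((2*w)) = (2*w)*(1/(2*w)) = 1)
S(m, j) = sqrt(j**2 + m**2)
O(7) + S(5, T(-2))*(-209) = 1 + sqrt((-6)**2 + 5**2)*(-209) = 1 + sqrt(36 + 25)*(-209) = 1 + sqrt(61)*(-209) = 1 - 209*sqrt(61)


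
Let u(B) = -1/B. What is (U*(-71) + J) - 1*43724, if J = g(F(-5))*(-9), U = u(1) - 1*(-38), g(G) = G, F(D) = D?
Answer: -46306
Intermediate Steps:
U = 37 (U = -1/1 - 1*(-38) = -1*1 + 38 = -1 + 38 = 37)
J = 45 (J = -5*(-9) = 45)
(U*(-71) + J) - 1*43724 = (37*(-71) + 45) - 1*43724 = (-2627 + 45) - 43724 = -2582 - 43724 = -46306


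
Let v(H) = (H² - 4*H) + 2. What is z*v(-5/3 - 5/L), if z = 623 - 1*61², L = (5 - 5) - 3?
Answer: -6196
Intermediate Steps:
L = -3 (L = 0 - 3 = -3)
z = -3098 (z = 623 - 1*3721 = 623 - 3721 = -3098)
v(H) = 2 + H² - 4*H
z*v(-5/3 - 5/L) = -3098*(2 + (-5/3 - 5/(-3))² - 4*(-5/3 - 5/(-3))) = -3098*(2 + (-5*⅓ - 5*(-⅓))² - 4*(-5*⅓ - 5*(-⅓))) = -3098*(2 + (-5/3 + 5/3)² - 4*(-5/3 + 5/3)) = -3098*(2 + 0² - 4*0) = -3098*(2 + 0 + 0) = -3098*2 = -6196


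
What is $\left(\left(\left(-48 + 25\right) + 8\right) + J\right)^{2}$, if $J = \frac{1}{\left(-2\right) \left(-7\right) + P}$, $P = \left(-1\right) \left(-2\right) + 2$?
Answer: $\frac{72361}{324} \approx 223.34$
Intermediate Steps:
$P = 4$ ($P = 2 + 2 = 4$)
$J = \frac{1}{18}$ ($J = \frac{1}{\left(-2\right) \left(-7\right) + 4} = \frac{1}{14 + 4} = \frac{1}{18} \approx 0.055556$)
$\left(\left(\left(-48 + 25\right) + 8\right) + J\right)^{2} = \left(\left(\left(-48 + 25\right) + 8\right) + \frac{1}{18}\right)^{2} = \left(\left(-23 + 8\right) + \frac{1}{18}\right)^{2} = \left(-15 + \frac{1}{18}\right)^{2} = \left(- \frac{269}{18}\right)^{2} = \frac{72361}{324}$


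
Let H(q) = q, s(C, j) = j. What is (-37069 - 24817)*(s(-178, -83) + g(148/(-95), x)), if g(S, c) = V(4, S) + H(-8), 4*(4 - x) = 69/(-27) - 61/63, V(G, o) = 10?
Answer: 5012766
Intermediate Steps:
x = 205/42 (x = 4 - (69/(-27) - 61/63)/4 = 4 - (69*(-1/27) - 61*1/63)/4 = 4 - (-23/9 - 61/63)/4 = 4 - 1/4*(-74/21) = 4 + 37/42 = 205/42 ≈ 4.8810)
g(S, c) = 2 (g(S, c) = 10 - 8 = 2)
(-37069 - 24817)*(s(-178, -83) + g(148/(-95), x)) = (-37069 - 24817)*(-83 + 2) = -61886*(-81) = 5012766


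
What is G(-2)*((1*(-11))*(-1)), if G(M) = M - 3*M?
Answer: 44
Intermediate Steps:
G(M) = -2*M
G(-2)*((1*(-11))*(-1)) = (-2*(-2))*((1*(-11))*(-1)) = 4*(-11*(-1)) = 4*11 = 44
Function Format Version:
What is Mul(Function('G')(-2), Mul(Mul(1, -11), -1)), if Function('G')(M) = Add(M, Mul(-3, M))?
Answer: 44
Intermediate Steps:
Function('G')(M) = Mul(-2, M)
Mul(Function('G')(-2), Mul(Mul(1, -11), -1)) = Mul(Mul(-2, -2), Mul(Mul(1, -11), -1)) = Mul(4, Mul(-11, -1)) = Mul(4, 11) = 44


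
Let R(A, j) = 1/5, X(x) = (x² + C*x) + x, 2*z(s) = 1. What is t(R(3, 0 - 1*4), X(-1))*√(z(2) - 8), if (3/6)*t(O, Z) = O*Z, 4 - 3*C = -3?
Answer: -7*I*√30/15 ≈ -2.556*I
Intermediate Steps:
C = 7/3 (C = 4/3 - ⅓*(-3) = 4/3 + 1 = 7/3 ≈ 2.3333)
z(s) = ½ (z(s) = (½)*1 = ½)
X(x) = x² + 10*x/3 (X(x) = (x² + 7*x/3) + x = x² + 10*x/3)
R(A, j) = ⅕
t(O, Z) = 2*O*Z (t(O, Z) = 2*(O*Z) = 2*O*Z)
t(R(3, 0 - 1*4), X(-1))*√(z(2) - 8) = (2*(⅕)*((⅓)*(-1)*(10 + 3*(-1))))*√(½ - 8) = (2*(⅕)*((⅓)*(-1)*(10 - 3)))*√(-15/2) = (2*(⅕)*((⅓)*(-1)*7))*(I*√30/2) = (2*(⅕)*(-7/3))*(I*√30/2) = -7*I*√30/15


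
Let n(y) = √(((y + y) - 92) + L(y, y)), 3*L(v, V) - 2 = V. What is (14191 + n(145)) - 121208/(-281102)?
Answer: 1994619845/140551 + √247 ≈ 14207.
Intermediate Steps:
L(v, V) = ⅔ + V/3
n(y) = √(-274/3 + 7*y/3) (n(y) = √(((y + y) - 92) + (⅔ + y/3)) = √((2*y - 92) + (⅔ + y/3)) = √((-92 + 2*y) + (⅔ + y/3)) = √(-274/3 + 7*y/3))
(14191 + n(145)) - 121208/(-281102) = (14191 + √(-822 + 21*145)/3) - 121208/(-281102) = (14191 + √(-822 + 3045)/3) - 121208*(-1/281102) = (14191 + √2223/3) + 60604/140551 = (14191 + (3*√247)/3) + 60604/140551 = (14191 + √247) + 60604/140551 = 1994619845/140551 + √247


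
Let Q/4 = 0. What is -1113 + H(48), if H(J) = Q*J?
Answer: -1113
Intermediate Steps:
Q = 0 (Q = 4*0 = 0)
H(J) = 0 (H(J) = 0*J = 0)
-1113 + H(48) = -1113 + 0 = -1113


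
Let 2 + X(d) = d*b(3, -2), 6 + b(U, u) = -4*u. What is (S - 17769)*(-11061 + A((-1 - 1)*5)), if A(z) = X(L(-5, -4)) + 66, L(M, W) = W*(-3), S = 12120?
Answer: 61986477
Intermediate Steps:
b(U, u) = -6 - 4*u
L(M, W) = -3*W
X(d) = -2 + 2*d (X(d) = -2 + d*(-6 - 4*(-2)) = -2 + d*(-6 + 8) = -2 + d*2 = -2 + 2*d)
A(z) = 88 (A(z) = (-2 + 2*(-3*(-4))) + 66 = (-2 + 2*12) + 66 = (-2 + 24) + 66 = 22 + 66 = 88)
(S - 17769)*(-11061 + A((-1 - 1)*5)) = (12120 - 17769)*(-11061 + 88) = -5649*(-10973) = 61986477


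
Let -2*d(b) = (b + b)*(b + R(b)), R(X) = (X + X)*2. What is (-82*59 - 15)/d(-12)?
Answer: 4853/720 ≈ 6.7403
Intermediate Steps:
R(X) = 4*X (R(X) = (2*X)*2 = 4*X)
d(b) = -5*b² (d(b) = -(b + b)*(b + 4*b)/2 = -2*b*5*b/2 = -5*b²)
(-82*59 - 15)/d(-12) = (-82*59 - 15)/((-5*(-12)²)) = (-4838 - 15)/((-5*144)) = -4853/(-720) = -4853*(-1/720) = 4853/720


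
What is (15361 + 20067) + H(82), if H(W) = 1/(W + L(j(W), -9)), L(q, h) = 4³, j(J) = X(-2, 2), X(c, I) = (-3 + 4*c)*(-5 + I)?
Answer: 5172489/146 ≈ 35428.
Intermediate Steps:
X(c, I) = (-5 + I)*(-3 + 4*c)
j(J) = 33 (j(J) = 15 - 20*(-2) - 3*2 + 4*2*(-2) = 15 + 40 - 6 - 16 = 33)
L(q, h) = 64
H(W) = 1/(64 + W) (H(W) = 1/(W + 64) = 1/(64 + W))
(15361 + 20067) + H(82) = (15361 + 20067) + 1/(64 + 82) = 35428 + 1/146 = 5172489/146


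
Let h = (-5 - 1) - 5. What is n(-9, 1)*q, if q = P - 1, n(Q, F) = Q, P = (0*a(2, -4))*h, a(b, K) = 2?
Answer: 9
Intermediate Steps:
h = -11 (h = -6 - 5 = -11)
P = 0 (P = (0*2)*(-11) = 0*(-11) = 0)
q = -1 (q = 0 - 1 = -1)
n(-9, 1)*q = -9*(-1) = 9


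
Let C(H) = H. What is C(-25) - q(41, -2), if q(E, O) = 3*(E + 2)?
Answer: -154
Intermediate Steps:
q(E, O) = 6 + 3*E (q(E, O) = 3*(2 + E) = 6 + 3*E)
C(-25) - q(41, -2) = -25 - (6 + 3*41) = -25 - (6 + 123) = -25 - 1*129 = -25 - 129 = -154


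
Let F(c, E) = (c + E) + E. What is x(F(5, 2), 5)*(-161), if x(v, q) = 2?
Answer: -322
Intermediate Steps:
F(c, E) = c + 2*E (F(c, E) = (E + c) + E = c + 2*E)
x(F(5, 2), 5)*(-161) = 2*(-161) = -322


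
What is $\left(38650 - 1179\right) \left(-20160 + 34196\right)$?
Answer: $525942956$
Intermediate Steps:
$\left(38650 - 1179\right) \left(-20160 + 34196\right) = \left(38650 + \left(-8371 + 7192\right)\right) 14036 = \left(38650 - 1179\right) 14036 = 37471 \cdot 14036 = 525942956$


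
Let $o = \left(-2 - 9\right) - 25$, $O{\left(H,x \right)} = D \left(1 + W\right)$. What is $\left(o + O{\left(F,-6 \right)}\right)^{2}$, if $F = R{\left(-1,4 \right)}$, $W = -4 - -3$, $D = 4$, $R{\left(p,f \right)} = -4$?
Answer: $1296$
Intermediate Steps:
$W = -1$ ($W = -4 + 3 = -1$)
$F = -4$
$O{\left(H,x \right)} = 0$ ($O{\left(H,x \right)} = 4 \left(1 - 1\right) = 4 \cdot 0 = 0$)
$o = -36$ ($o = \left(-2 - 9\right) - 25 = -11 - 25 = -36$)
$\left(o + O{\left(F,-6 \right)}\right)^{2} = \left(-36 + 0\right)^{2} = \left(-36\right)^{2} = 1296$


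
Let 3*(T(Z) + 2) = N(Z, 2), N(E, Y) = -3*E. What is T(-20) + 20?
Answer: 38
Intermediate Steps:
T(Z) = -2 - Z (T(Z) = -2 + (-3*Z)/3 = -2 - Z)
T(-20) + 20 = (-2 - 1*(-20)) + 20 = (-2 + 20) + 20 = 18 + 20 = 38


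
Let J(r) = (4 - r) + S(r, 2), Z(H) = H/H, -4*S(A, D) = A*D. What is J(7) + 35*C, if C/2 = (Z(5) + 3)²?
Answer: 2227/2 ≈ 1113.5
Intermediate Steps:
S(A, D) = -A*D/4
Z(H) = 1
J(r) = 4 - 3*r/2 (J(r) = (4 - r) - ¼*r*2 = (4 - r) - r/2 = 4 - 3*r/2)
C = 32 (C = 2*(1 + 3)² = 2*4² = 2*16 = 32)
J(7) + 35*C = (4 - 3/2*7) + 35*32 = (4 - 21/2) + 1120 = -13/2 + 1120 = 2227/2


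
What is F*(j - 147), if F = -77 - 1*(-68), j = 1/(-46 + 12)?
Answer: 44991/34 ≈ 1323.3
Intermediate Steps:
j = -1/34 (j = 1/(-34) = -1/34 ≈ -0.029412)
F = -9 (F = -77 + 68 = -9)
F*(j - 147) = -9*(-1/34 - 147) = -9*(-4999/34) = 44991/34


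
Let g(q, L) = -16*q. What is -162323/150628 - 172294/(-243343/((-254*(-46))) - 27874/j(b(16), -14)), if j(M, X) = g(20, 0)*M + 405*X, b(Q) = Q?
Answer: 1635721271020188389/173221533772356 ≈ 9442.9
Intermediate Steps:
j(M, X) = -320*M + 405*X (j(M, X) = (-16*20)*M + 405*X = -320*M + 405*X)
-162323/150628 - 172294/(-243343/((-254*(-46))) - 27874/j(b(16), -14)) = -162323/150628 - 172294/(-243343/((-254*(-46))) - 27874/(-320*16 + 405*(-14))) = -162323*1/150628 - 172294/(-243343/11684 - 27874/(-5120 - 5670)) = -162323/150628 - 172294/(-243343*1/11684 - 27874/(-10790)) = -162323/150628 - 172294/(-243343/11684 - 27874*(-1/10790)) = -162323/150628 - 172294/(-243343/11684 + 13937/5395) = -162323/150628 - 172294/(-1149995577/63035180) = -162323/150628 - 172294*(-63035180/1149995577) = -162323/150628 + 10860583302920/1149995577 = 1635721271020188389/173221533772356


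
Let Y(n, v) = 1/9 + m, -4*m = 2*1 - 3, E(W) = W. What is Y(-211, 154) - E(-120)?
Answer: 4333/36 ≈ 120.36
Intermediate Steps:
m = 1/4 (m = -(2*1 - 3)/4 = -(2 - 3)/4 = -1/4*(-1) = 1/4 ≈ 0.25000)
Y(n, v) = 13/36 (Y(n, v) = 1/9 + 1/4 = 13/36)
Y(-211, 154) - E(-120) = 13/36 - 1*(-120) = 13/36 + 120 = 4333/36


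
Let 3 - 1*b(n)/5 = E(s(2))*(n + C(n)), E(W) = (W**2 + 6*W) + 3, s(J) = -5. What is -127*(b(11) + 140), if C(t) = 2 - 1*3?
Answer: -32385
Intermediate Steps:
C(t) = -1 (C(t) = 2 - 3 = -1)
E(W) = 3 + W**2 + 6*W
b(n) = 5 + 10*n (b(n) = 15 - 5*(3 + (-5)**2 + 6*(-5))*(n - 1) = 15 - 5*(3 + 25 - 30)*(-1 + n) = 15 - (-10)*(-1 + n) = 15 - 5*(2 - 2*n) = 15 + (-10 + 10*n) = 5 + 10*n)
-127*(b(11) + 140) = -127*((5 + 10*11) + 140) = -127*((5 + 110) + 140) = -127*(115 + 140) = -127*255 = -32385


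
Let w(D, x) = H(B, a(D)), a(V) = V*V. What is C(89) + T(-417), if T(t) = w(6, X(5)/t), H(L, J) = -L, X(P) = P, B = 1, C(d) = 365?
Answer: 364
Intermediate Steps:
a(V) = V²
w(D, x) = -1 (w(D, x) = -1*1 = -1)
T(t) = -1
C(89) + T(-417) = 365 - 1 = 364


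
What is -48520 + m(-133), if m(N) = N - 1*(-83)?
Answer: -48570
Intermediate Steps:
m(N) = 83 + N (m(N) = N + 83 = 83 + N)
-48520 + m(-133) = -48520 + (83 - 133) = -48520 - 50 = -48570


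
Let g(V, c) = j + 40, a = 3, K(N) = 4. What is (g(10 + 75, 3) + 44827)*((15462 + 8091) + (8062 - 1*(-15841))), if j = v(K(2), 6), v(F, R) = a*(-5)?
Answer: 2128496512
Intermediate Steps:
v(F, R) = -15 (v(F, R) = 3*(-5) = -15)
j = -15
g(V, c) = 25 (g(V, c) = -15 + 40 = 25)
(g(10 + 75, 3) + 44827)*((15462 + 8091) + (8062 - 1*(-15841))) = (25 + 44827)*((15462 + 8091) + (8062 - 1*(-15841))) = 44852*(23553 + (8062 + 15841)) = 44852*(23553 + 23903) = 44852*47456 = 2128496512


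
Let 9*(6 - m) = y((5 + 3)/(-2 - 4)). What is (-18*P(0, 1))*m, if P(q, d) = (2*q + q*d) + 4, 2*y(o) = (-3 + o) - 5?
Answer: -1408/3 ≈ -469.33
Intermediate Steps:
y(o) = -4 + o/2 (y(o) = ((-3 + o) - 5)/2 = (-8 + o)/2 = -4 + o/2)
m = 176/27 (m = 6 - (-4 + ((5 + 3)/(-2 - 4))/2)/9 = 6 - (-4 + (8/(-6))/2)/9 = 6 - (-4 + (8*(-⅙))/2)/9 = 6 - (-4 + (½)*(-4/3))/9 = 6 - (-4 - ⅔)/9 = 6 - ⅑*(-14/3) = 6 + 14/27 = 176/27 ≈ 6.5185)
P(q, d) = 4 + 2*q + d*q (P(q, d) = (2*q + d*q) + 4 = 4 + 2*q + d*q)
(-18*P(0, 1))*m = -18*(4 + 2*0 + 1*0)*(176/27) = -18*(4 + 0 + 0)*(176/27) = -18*4*(176/27) = -72*176/27 = -1408/3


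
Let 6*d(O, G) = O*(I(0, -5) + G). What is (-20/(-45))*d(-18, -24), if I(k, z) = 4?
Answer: 80/3 ≈ 26.667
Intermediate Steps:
d(O, G) = O*(4 + G)/6 (d(O, G) = (O*(4 + G))/6 = O*(4 + G)/6)
(-20/(-45))*d(-18, -24) = (-20/(-45))*((1/6)*(-18)*(4 - 24)) = (-20*(-1/45))*((1/6)*(-18)*(-20)) = (4/9)*60 = 80/3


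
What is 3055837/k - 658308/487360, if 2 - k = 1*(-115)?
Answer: 372303924571/14255280 ≈ 26117.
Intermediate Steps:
k = 117 (k = 2 - (-115) = 2 - 1*(-115) = 2 + 115 = 117)
3055837/k - 658308/487360 = 3055837/117 - 658308/487360 = 3055837*(1/117) - 658308*1/487360 = 3055837/117 - 164577/121840 = 372303924571/14255280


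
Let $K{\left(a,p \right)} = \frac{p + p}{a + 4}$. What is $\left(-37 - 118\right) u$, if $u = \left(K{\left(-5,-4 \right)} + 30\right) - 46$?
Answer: $1240$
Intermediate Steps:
$K{\left(a,p \right)} = \frac{2 p}{4 + a}$
$u = -8$ ($u = \left(2 \left(-4\right) \frac{1}{4 - 5} + 30\right) - 46 = \left(2 \left(-4\right) \frac{1}{-1} + 30\right) - 46 = \left(2 \left(-4\right) \left(-1\right) + 30\right) - 46 = \left(8 + 30\right) - 46 = 38 - 46 = -8$)
$\left(-37 - 118\right) u = \left(-37 - 118\right) \left(-8\right) = \left(-155\right) \left(-8\right) = 1240$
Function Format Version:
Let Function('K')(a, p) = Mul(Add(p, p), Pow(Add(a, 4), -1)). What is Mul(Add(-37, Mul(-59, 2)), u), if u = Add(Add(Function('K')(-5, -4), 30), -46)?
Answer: 1240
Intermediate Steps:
Function('K')(a, p) = Mul(2, p, Pow(Add(4, a), -1)) (Function('K')(a, p) = Mul(Mul(2, p), Pow(Add(4, a), -1)) = Mul(2, p, Pow(Add(4, a), -1)))
u = -8 (u = Add(Add(Mul(2, -4, Pow(Add(4, -5), -1)), 30), -46) = Add(Add(Mul(2, -4, Pow(-1, -1)), 30), -46) = Add(Add(Mul(2, -4, -1), 30), -46) = Add(Add(8, 30), -46) = Add(38, -46) = -8)
Mul(Add(-37, Mul(-59, 2)), u) = Mul(Add(-37, Mul(-59, 2)), -8) = Mul(Add(-37, -118), -8) = Mul(-155, -8) = 1240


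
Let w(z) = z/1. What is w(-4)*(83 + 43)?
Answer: -504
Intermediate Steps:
w(z) = z (w(z) = z*1 = z)
w(-4)*(83 + 43) = -4*(83 + 43) = -4*126 = -504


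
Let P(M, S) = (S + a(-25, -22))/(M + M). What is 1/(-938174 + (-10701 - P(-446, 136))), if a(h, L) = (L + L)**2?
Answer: -223/211598607 ≈ -1.0539e-6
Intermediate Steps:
a(h, L) = 4*L**2 (a(h, L) = (2*L)**2 = 4*L**2)
P(M, S) = (1936 + S)/(2*M) (P(M, S) = (S + 4*(-22)**2)/(M + M) = (S + 4*484)/((2*M)) = (S + 1936)*(1/(2*M)) = (1936 + S)*(1/(2*M)) = (1936 + S)/(2*M))
1/(-938174 + (-10701 - P(-446, 136))) = 1/(-938174 + (-10701 - (1936 + 136)/(2*(-446)))) = 1/(-938174 + (-10701 - (-1)*2072/(2*446))) = 1/(-938174 + (-10701 - 1*(-518/223))) = 1/(-938174 + (-10701 + 518/223)) = 1/(-938174 - 2385805/223) = 1/(-211598607/223) = -223/211598607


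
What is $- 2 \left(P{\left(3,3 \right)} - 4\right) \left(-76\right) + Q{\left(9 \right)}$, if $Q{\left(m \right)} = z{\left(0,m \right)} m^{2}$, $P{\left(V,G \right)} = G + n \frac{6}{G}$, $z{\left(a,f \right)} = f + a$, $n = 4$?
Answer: $1793$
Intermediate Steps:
$z{\left(a,f \right)} = a + f$
$P{\left(V,G \right)} = G + \frac{24}{G}$ ($P{\left(V,G \right)} = G + 4 \frac{6}{G} = G + \frac{24}{G}$)
$Q{\left(m \right)} = m^{3}$ ($Q{\left(m \right)} = \left(0 + m\right) m^{2} = m m^{2} = m^{3}$)
$- 2 \left(P{\left(3,3 \right)} - 4\right) \left(-76\right) + Q{\left(9 \right)} = - 2 \left(\left(3 + \frac{24}{3}\right) - 4\right) \left(-76\right) + 9^{3} = - 2 \left(\left(3 + 24 \cdot \frac{1}{3}\right) - 4\right) \left(-76\right) + 729 = - 2 \left(\left(3 + 8\right) - 4\right) \left(-76\right) + 729 = - 2 \left(11 - 4\right) \left(-76\right) + 729 = \left(-2\right) 7 \left(-76\right) + 729 = \left(-14\right) \left(-76\right) + 729 = 1064 + 729 = 1793$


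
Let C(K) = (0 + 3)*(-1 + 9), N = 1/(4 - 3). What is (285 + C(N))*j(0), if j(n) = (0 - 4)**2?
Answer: 4944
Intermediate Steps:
N = 1 (N = 1/1 = 1)
C(K) = 24 (C(K) = 3*8 = 24)
j(n) = 16 (j(n) = (-4)**2 = 16)
(285 + C(N))*j(0) = (285 + 24)*16 = 309*16 = 4944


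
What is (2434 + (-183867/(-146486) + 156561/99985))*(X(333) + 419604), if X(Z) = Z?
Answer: 749503904788401/732430 ≈ 1.0233e+9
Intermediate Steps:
(2434 + (-183867/(-146486) + 156561/99985))*(X(333) + 419604) = (2434 + (-183867/(-146486) + 156561/99985))*(333 + 419604) = (2434 + (-183867*(-1/146486) + 156561*(1/99985)))*419937 = (2434 + (183867/146486 + 156561/99985))*419937 = (2434 + 41317936641/14646402710)*419937 = (35690662132781/14646402710)*419937 = 749503904788401/732430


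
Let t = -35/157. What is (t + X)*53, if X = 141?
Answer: 1171406/157 ≈ 7461.2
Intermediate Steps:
t = -35/157 (t = -35*1/157 = -35/157 ≈ -0.22293)
(t + X)*53 = (-35/157 + 141)*53 = (22102/157)*53 = 1171406/157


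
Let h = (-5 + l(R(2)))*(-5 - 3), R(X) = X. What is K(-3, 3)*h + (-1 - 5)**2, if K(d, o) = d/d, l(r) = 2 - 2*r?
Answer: 92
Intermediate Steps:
K(d, o) = 1
h = 56 (h = (-5 + (2 - 2*2))*(-5 - 3) = (-5 + (2 - 4))*(-8) = (-5 - 2)*(-8) = -7*(-8) = 56)
K(-3, 3)*h + (-1 - 5)**2 = 1*56 + (-1 - 5)**2 = 56 + (-6)**2 = 56 + 36 = 92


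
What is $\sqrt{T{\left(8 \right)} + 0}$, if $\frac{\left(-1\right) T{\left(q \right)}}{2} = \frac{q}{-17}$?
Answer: $\frac{4 \sqrt{17}}{17} \approx 0.97014$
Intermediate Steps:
$T{\left(q \right)} = \frac{2 q}{17}$ ($T{\left(q \right)} = - 2 \frac{q}{-17} = - 2 q \left(- \frac{1}{17}\right) = - 2 \left(- \frac{q}{17}\right) = \frac{2 q}{17}$)
$\sqrt{T{\left(8 \right)} + 0} = \sqrt{\frac{2}{17} \cdot 8 + 0} = \sqrt{\frac{16}{17} + 0} = \sqrt{\frac{16}{17}} = \frac{4 \sqrt{17}}{17}$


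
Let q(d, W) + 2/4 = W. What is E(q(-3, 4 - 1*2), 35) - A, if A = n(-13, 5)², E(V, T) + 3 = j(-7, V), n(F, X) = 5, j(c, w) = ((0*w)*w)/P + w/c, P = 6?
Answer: -395/14 ≈ -28.214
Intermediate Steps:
j(c, w) = w/c (j(c, w) = ((0*w)*w)/6 + w/c = (0*w)*(⅙) + w/c = 0*(⅙) + w/c = 0 + w/c = w/c)
q(d, W) = -½ + W
E(V, T) = -3 - V/7 (E(V, T) = -3 + V/(-7) = -3 + V*(-⅐) = -3 - V/7)
A = 25 (A = 5² = 25)
E(q(-3, 4 - 1*2), 35) - A = (-3 - (-½ + (4 - 1*2))/7) - 1*25 = (-3 - (-½ + (4 - 2))/7) - 25 = (-3 - (-½ + 2)/7) - 25 = (-3 - ⅐*3/2) - 25 = (-3 - 3/14) - 25 = -45/14 - 25 = -395/14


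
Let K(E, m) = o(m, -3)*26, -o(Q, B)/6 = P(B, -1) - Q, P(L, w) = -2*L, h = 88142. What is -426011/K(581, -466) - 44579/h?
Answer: 17133510317/3245035872 ≈ 5.2799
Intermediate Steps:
o(Q, B) = 6*Q + 12*B (o(Q, B) = -6*(-2*B - Q) = -6*(-Q - 2*B) = 6*Q + 12*B)
K(E, m) = -936 + 156*m (K(E, m) = (6*m + 12*(-3))*26 = (6*m - 36)*26 = (-36 + 6*m)*26 = -936 + 156*m)
-426011/K(581, -466) - 44579/h = -426011/(-936 + 156*(-466)) - 44579/88142 = -426011/(-936 - 72696) - 44579*1/88142 = -426011/(-73632) - 44579/88142 = -426011*(-1/73632) - 44579/88142 = 426011/73632 - 44579/88142 = 17133510317/3245035872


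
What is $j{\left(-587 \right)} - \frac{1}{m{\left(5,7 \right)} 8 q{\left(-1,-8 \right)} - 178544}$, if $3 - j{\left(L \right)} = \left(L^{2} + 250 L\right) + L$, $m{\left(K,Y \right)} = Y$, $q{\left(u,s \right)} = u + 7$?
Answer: $- \frac{35147785631}{178208} \approx -1.9723 \cdot 10^{5}$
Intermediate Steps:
$q{\left(u,s \right)} = 7 + u$
$j{\left(L \right)} = 3 - L^{2} - 251 L$ ($j{\left(L \right)} = 3 - \left(\left(L^{2} + 250 L\right) + L\right) = 3 - \left(L^{2} + 251 L\right) = 3 - L^{2} - 251 L$)
$j{\left(-587 \right)} - \frac{1}{m{\left(5,7 \right)} 8 q{\left(-1,-8 \right)} - 178544} = \left(3 - \left(-587\right)^{2} - -147337\right) - \frac{1}{7 \cdot 8 \left(7 - 1\right) - 178544} = \left(3 - 344569 + 147337\right) - \frac{1}{56 \cdot 6 - 178544} = \left(3 - 344569 + 147337\right) - \frac{1}{336 - 178544} = -197229 - \frac{1}{-178208} = -197229 - - \frac{1}{178208} = -197229 + \frac{1}{178208} = - \frac{35147785631}{178208}$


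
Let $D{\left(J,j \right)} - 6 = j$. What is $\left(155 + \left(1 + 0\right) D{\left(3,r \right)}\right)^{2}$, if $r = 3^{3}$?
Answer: $35344$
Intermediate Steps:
$r = 27$
$D{\left(J,j \right)} = 6 + j$
$\left(155 + \left(1 + 0\right) D{\left(3,r \right)}\right)^{2} = \left(155 + \left(1 + 0\right) \left(6 + 27\right)\right)^{2} = \left(155 + 1 \cdot 33\right)^{2} = \left(155 + 33\right)^{2} = 188^{2} = 35344$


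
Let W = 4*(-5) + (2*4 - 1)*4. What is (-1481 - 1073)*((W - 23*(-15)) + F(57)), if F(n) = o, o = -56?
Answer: -758538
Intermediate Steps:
F(n) = -56
W = 8 (W = -20 + (8 - 1)*4 = -20 + 7*4 = -20 + 28 = 8)
(-1481 - 1073)*((W - 23*(-15)) + F(57)) = (-1481 - 1073)*((8 - 23*(-15)) - 56) = -2554*((8 + 345) - 56) = -2554*(353 - 56) = -2554*297 = -758538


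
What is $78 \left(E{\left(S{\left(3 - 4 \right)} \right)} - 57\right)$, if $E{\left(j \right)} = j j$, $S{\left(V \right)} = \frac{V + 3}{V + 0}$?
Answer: $-4134$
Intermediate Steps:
$S{\left(V \right)} = \frac{3 + V}{V}$
$E{\left(j \right)} = j^{2}$
$78 \left(E{\left(S{\left(3 - 4 \right)} \right)} - 57\right) = 78 \left(\left(\frac{3 + \left(3 - 4\right)}{3 - 4}\right)^{2} - 57\right) = 78 \left(\left(\frac{3 - 1}{-1}\right)^{2} - 57\right) = 78 \left(\left(\left(-1\right) 2\right)^{2} - 57\right) = 78 \left(\left(-2\right)^{2} - 57\right) = 78 \left(4 - 57\right) = 78 \left(-53\right) = -4134$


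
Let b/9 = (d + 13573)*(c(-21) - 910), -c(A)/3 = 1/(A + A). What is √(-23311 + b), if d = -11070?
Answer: I*√4022169298/14 ≈ 4530.0*I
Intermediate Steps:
c(A) = -3/(2*A) (c(A) = -3/(A + A) = -3*1/(2*A) = -3/(2*A))
b = -286971453/14 (b = 9*((-11070 + 13573)*(-3/2/(-21) - 910)) = 9*(2503*(-3/2*(-1/21) - 910)) = 9*(2503*(1/14 - 910)) = 9*(2503*(-12739/14)) = 9*(-31885717/14) = -286971453/14 ≈ -2.0498e+7)
√(-23311 + b) = √(-23311 - 286971453/14) = √(-287297807/14) = I*√4022169298/14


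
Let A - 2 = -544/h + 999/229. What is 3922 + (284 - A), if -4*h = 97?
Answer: 92788245/22213 ≈ 4177.2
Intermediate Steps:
h = -97/4 (h = -¼*97 = -97/4 ≈ -24.250)
A = 639633/22213 (A = 2 + (-544/(-97/4) + 999/229) = 2 + (-544*(-4/97) + 999*(1/229)) = 2 + (2176/97 + 999/229) = 2 + 595207/22213 = 639633/22213 ≈ 28.795)
3922 + (284 - A) = 3922 + (284 - 1*639633/22213) = 3922 + (284 - 639633/22213) = 3922 + 5668859/22213 = 92788245/22213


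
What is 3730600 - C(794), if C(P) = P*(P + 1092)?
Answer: 2233116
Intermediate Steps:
C(P) = P*(1092 + P)
3730600 - C(794) = 3730600 - 794*(1092 + 794) = 3730600 - 794*1886 = 3730600 - 1*1497484 = 3730600 - 1497484 = 2233116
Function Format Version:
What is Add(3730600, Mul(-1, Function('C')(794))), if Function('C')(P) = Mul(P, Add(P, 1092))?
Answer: 2233116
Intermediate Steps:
Function('C')(P) = Mul(P, Add(1092, P))
Add(3730600, Mul(-1, Function('C')(794))) = Add(3730600, Mul(-1, Mul(794, Add(1092, 794)))) = Add(3730600, Mul(-1, Mul(794, 1886))) = Add(3730600, Mul(-1, 1497484)) = Add(3730600, -1497484) = 2233116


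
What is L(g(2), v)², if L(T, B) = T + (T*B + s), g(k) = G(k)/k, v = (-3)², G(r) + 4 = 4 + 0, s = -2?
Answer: 4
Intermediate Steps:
G(r) = 0 (G(r) = -4 + (4 + 0) = -4 + 4 = 0)
v = 9
g(k) = 0 (g(k) = 0/k = 0)
L(T, B) = -2 + T + B*T (L(T, B) = T + (T*B - 2) = T + (B*T - 2) = T + (-2 + B*T) = -2 + T + B*T)
L(g(2), v)² = (-2 + 0 + 9*0)² = (-2 + 0 + 0)² = (-2)² = 4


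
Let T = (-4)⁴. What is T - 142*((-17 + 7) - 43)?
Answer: 7782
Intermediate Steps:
T = 256
T - 142*((-17 + 7) - 43) = 256 - 142*((-17 + 7) - 43) = 256 - 142*(-10 - 43) = 256 - 142*(-53) = 256 + 7526 = 7782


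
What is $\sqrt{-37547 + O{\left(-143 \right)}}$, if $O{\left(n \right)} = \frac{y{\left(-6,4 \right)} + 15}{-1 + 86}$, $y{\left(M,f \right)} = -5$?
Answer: $\frac{i \sqrt{10851049}}{17} \approx 193.77 i$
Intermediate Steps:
$O{\left(n \right)} = \frac{2}{17}$ ($O{\left(n \right)} = \frac{-5 + 15}{-1 + 86} = \frac{10}{85} = 10 \cdot \frac{1}{85} = \frac{2}{17}$)
$\sqrt{-37547 + O{\left(-143 \right)}} = \sqrt{-37547 + \frac{2}{17}} = \sqrt{- \frac{638297}{17}} = \frac{i \sqrt{10851049}}{17}$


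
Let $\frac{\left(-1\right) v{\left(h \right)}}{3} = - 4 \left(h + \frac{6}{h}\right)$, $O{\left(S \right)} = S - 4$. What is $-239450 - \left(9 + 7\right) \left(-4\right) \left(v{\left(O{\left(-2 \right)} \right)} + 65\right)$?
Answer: $-240666$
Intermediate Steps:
$O{\left(S \right)} = -4 + S$
$v{\left(h \right)} = 12 h + \frac{72}{h}$ ($v{\left(h \right)} = - 3 \left(- 4 \left(h + \frac{6}{h}\right)\right) = - 3 \left(- \frac{24}{h} - 4 h\right) = 12 h + \frac{72}{h}$)
$-239450 - \left(9 + 7\right) \left(-4\right) \left(v{\left(O{\left(-2 \right)} \right)} + 65\right) = -239450 - \left(9 + 7\right) \left(-4\right) \left(\left(12 \left(-4 - 2\right) + \frac{72}{-4 - 2}\right) + 65\right) = -239450 - 16 \left(-4\right) \left(\left(12 \left(-6\right) + \frac{72}{-6}\right) + 65\right) = -239450 - - 64 \left(\left(-72 + 72 \left(- \frac{1}{6}\right)\right) + 65\right) = -239450 - - 64 \left(\left(-72 - 12\right) + 65\right) = -239450 - - 64 \left(-84 + 65\right) = -239450 - \left(-64\right) \left(-19\right) = -239450 - 1216 = -240666$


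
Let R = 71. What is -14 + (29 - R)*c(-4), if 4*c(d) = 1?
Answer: -49/2 ≈ -24.500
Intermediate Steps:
c(d) = ¼ (c(d) = (¼)*1 = ¼)
-14 + (29 - R)*c(-4) = -14 + (29 - 1*71)*(¼) = -14 + (29 - 71)*(¼) = -14 - 42*¼ = -14 - 21/2 = -49/2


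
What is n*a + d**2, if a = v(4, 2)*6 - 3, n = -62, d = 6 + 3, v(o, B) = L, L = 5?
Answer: -1593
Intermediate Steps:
v(o, B) = 5
d = 9
a = 27 (a = 5*6 - 3 = 30 - 3 = 27)
n*a + d**2 = -62*27 + 9**2 = -1674 + 81 = -1593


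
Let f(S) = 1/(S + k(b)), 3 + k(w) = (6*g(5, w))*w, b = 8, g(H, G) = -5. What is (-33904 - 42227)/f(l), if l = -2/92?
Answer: 851068449/46 ≈ 1.8502e+7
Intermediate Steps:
l = -1/46 (l = -2*1/92 = -1/46 ≈ -0.021739)
k(w) = -3 - 30*w (k(w) = -3 + (6*(-5))*w = -3 - 30*w)
f(S) = 1/(-243 + S) (f(S) = 1/(S + (-3 - 30*8)) = 1/(S + (-3 - 240)) = 1/(S - 243) = 1/(-243 + S))
(-33904 - 42227)/f(l) = (-33904 - 42227)/(1/(-243 - 1/46)) = -76131/(1/(-11179/46)) = -76131/(-46/11179) = -76131*(-11179/46) = 851068449/46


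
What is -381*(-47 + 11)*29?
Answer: 397764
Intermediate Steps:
-381*(-47 + 11)*29 = -(-13716)*29 = -381*(-1044) = 397764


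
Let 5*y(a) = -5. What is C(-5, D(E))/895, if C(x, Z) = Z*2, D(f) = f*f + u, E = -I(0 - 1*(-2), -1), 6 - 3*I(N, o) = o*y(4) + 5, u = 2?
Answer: 4/895 ≈ 0.0044693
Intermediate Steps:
y(a) = -1 (y(a) = (⅕)*(-5) = -1)
I(N, o) = ⅓ + o/3 (I(N, o) = 2 - (o*(-1) + 5)/3 = 2 - (-o + 5)/3 = 2 - (5 - o)/3 = 2 + (-5/3 + o/3) = ⅓ + o/3)
E = 0 (E = -(⅓ + (⅓)*(-1)) = -(⅓ - ⅓) = -1*0 = 0)
D(f) = 2 + f² (D(f) = f*f + 2 = f² + 2 = 2 + f²)
C(x, Z) = 2*Z
C(-5, D(E))/895 = (2*(2 + 0²))/895 = (2*(2 + 0))*(1/895) = (2*2)*(1/895) = 4*(1/895) = 4/895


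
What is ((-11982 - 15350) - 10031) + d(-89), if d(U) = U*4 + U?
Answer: -37808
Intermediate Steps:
d(U) = 5*U (d(U) = 4*U + U = 5*U)
((-11982 - 15350) - 10031) + d(-89) = ((-11982 - 15350) - 10031) + 5*(-89) = (-27332 - 10031) - 445 = -37363 - 445 = -37808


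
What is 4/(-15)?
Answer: -4/15 ≈ -0.26667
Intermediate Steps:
4/(-15) = 4*(-1/15) = -4/15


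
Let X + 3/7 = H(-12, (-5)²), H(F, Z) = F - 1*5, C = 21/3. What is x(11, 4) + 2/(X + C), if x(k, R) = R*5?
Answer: 1446/73 ≈ 19.808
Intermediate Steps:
x(k, R) = 5*R
C = 7 (C = 21*(⅓) = 7)
H(F, Z) = -5 + F (H(F, Z) = F - 5 = -5 + F)
X = -122/7 (X = -3/7 + (-5 - 12) = -3/7 - 17 = -122/7 ≈ -17.429)
x(11, 4) + 2/(X + C) = 5*4 + 2/(-122/7 + 7) = 20 + 2/(-73/7) = 20 + 2*(-7/73) = 20 - 14/73 = 1446/73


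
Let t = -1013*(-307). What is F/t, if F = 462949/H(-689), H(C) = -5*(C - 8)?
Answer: 462949/1083803635 ≈ 0.00042715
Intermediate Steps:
H(C) = 40 - 5*C (H(C) = -5*(-8 + C) = 40 - 5*C)
F = 462949/3485 (F = 462949/(40 - 5*(-689)) = 462949/(40 + 3445) = 462949/3485 ≈ 132.84)
t = 310991
F/t = (462949/3485)/310991 = (462949/3485)*(1/310991) = 462949/1083803635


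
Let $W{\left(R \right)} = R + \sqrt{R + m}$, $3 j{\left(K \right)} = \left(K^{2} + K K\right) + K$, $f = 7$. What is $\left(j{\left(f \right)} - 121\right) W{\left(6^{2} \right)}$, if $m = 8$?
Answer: $-3096 - 172 \sqrt{11} \approx -3666.5$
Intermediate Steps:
$j{\left(K \right)} = \frac{K}{3} + \frac{2 K^{2}}{3}$ ($j{\left(K \right)} = \frac{\left(K^{2} + K K\right) + K}{3} = \frac{\left(K^{2} + K^{2}\right) + K}{3} = \frac{2 K^{2} + K}{3} = \frac{K + 2 K^{2}}{3} = \frac{K}{3} + \frac{2 K^{2}}{3}$)
$W{\left(R \right)} = R + \sqrt{8 + R}$ ($W{\left(R \right)} = R + \sqrt{R + 8} = R + \sqrt{8 + R}$)
$\left(j{\left(f \right)} - 121\right) W{\left(6^{2} \right)} = \left(\frac{1}{3} \cdot 7 \left(1 + 2 \cdot 7\right) - 121\right) \left(6^{2} + \sqrt{8 + 6^{2}}\right) = \left(\frac{1}{3} \cdot 7 \left(1 + 14\right) - 121\right) \left(36 + \sqrt{8 + 36}\right) = \left(\frac{1}{3} \cdot 7 \cdot 15 - 121\right) \left(36 + \sqrt{44}\right) = \left(35 - 121\right) \left(36 + 2 \sqrt{11}\right) = - 86 \left(36 + 2 \sqrt{11}\right) = -3096 - 172 \sqrt{11}$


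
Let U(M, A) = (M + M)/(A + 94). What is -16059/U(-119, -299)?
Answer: -3292095/238 ≈ -13832.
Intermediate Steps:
U(M, A) = 2*M/(94 + A) (U(M, A) = (2*M)/(94 + A) = 2*M/(94 + A))
-16059/U(-119, -299) = -16059/(2*(-119)/(94 - 299)) = -16059/(2*(-119)/(-205)) = -16059/(2*(-119)*(-1/205)) = -16059/238/205 = -16059*205/238 = -3292095/238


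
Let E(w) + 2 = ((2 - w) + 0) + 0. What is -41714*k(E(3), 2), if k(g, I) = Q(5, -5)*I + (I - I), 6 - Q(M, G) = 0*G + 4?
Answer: -166856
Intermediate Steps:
Q(M, G) = 2 (Q(M, G) = 6 - (0*G + 4) = 6 - (0 + 4) = 6 - 1*4 = 6 - 4 = 2)
E(w) = -w (E(w) = -2 + (((2 - w) + 0) + 0) = -2 + ((2 - w) + 0) = -2 + (2 - w) = -w)
k(g, I) = 2*I (k(g, I) = 2*I + (I - I) = 2*I + 0 = 2*I)
-41714*k(E(3), 2) = -83428*2 = -41714*4 = -166856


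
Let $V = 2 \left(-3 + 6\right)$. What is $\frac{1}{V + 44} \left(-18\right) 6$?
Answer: $- \frac{54}{25} \approx -2.16$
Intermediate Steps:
$V = 6$ ($V = 2 \cdot 3 = 6$)
$\frac{1}{V + 44} \left(-18\right) 6 = \frac{1}{6 + 44} \left(-18\right) 6 = \frac{1}{50} \left(-18\right) 6 = \left(- \frac{9}{25}\right) 6 = - \frac{54}{25}$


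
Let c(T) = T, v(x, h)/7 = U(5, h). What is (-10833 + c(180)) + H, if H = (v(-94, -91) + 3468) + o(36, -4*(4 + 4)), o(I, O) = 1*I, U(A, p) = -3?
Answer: -7170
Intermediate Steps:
v(x, h) = -21 (v(x, h) = 7*(-3) = -21)
o(I, O) = I
H = 3483 (H = (-21 + 3468) + 36 = 3447 + 36 = 3483)
(-10833 + c(180)) + H = (-10833 + 180) + 3483 = -10653 + 3483 = -7170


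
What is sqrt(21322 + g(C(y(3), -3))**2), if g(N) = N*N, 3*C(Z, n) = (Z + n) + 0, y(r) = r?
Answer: sqrt(21322) ≈ 146.02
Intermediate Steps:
C(Z, n) = Z/3 + n/3 (C(Z, n) = ((Z + n) + 0)/3 = (Z + n)/3 = Z/3 + n/3)
g(N) = N**2
sqrt(21322 + g(C(y(3), -3))**2) = sqrt(21322 + (((1/3)*3 + (1/3)*(-3))**2)**2) = sqrt(21322 + ((1 - 1)**2)**2) = sqrt(21322 + (0**2)**2) = sqrt(21322 + 0**2) = sqrt(21322 + 0) = sqrt(21322)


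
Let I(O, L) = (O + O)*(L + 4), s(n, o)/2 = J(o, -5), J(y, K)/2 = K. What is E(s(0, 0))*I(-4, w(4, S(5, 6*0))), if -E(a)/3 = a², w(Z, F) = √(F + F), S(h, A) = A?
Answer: 38400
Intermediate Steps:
J(y, K) = 2*K
s(n, o) = -20 (s(n, o) = 2*(2*(-5)) = 2*(-10) = -20)
w(Z, F) = √2*√F (w(Z, F) = √(2*F) = √2*√F)
I(O, L) = 2*O*(4 + L) (I(O, L) = (2*O)*(4 + L) = 2*O*(4 + L))
E(a) = -3*a²
E(s(0, 0))*I(-4, w(4, S(5, 6*0))) = (-3*(-20)²)*(2*(-4)*(4 + √2*√(6*0))) = (-3*400)*(2*(-4)*(4 + √2*√0)) = -2400*(-4)*(4 + √2*0) = -2400*(-4)*(4 + 0) = -2400*(-4)*4 = -1200*(-32) = 38400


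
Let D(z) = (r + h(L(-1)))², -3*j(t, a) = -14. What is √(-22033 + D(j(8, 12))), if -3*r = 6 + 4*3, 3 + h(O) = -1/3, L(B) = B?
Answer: I*√197513/3 ≈ 148.14*I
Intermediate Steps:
h(O) = -10/3 (h(O) = -3 - 1/3 = -3 - 1*⅓ = -3 - ⅓ = -10/3)
r = -6 (r = -(6 + 4*3)/3 = -(6 + 12)/3 = -⅓*18 = -6)
j(t, a) = 14/3 (j(t, a) = -⅓*(-14) = 14/3)
D(z) = 784/9 (D(z) = (-6 - 10/3)² = (-28/3)² = 784/9)
√(-22033 + D(j(8, 12))) = √(-22033 + 784/9) = √(-197513/9) = I*√197513/3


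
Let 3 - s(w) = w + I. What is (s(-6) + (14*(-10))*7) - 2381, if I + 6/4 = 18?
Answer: -6737/2 ≈ -3368.5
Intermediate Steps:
I = 33/2 (I = -3/2 + 18 = 33/2 ≈ 16.500)
s(w) = -27/2 - w (s(w) = 3 - (w + 33/2) = 3 - (33/2 + w) = 3 + (-33/2 - w) = -27/2 - w)
(s(-6) + (14*(-10))*7) - 2381 = ((-27/2 - 1*(-6)) + (14*(-10))*7) - 2381 = ((-27/2 + 6) - 140*7) - 2381 = (-15/2 - 980) - 2381 = -1975/2 - 2381 = -6737/2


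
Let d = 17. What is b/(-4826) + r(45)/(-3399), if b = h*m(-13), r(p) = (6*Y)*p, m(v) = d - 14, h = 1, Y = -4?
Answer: 1733961/5467858 ≈ 0.31712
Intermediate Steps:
m(v) = 3 (m(v) = 17 - 14 = 3)
r(p) = -24*p (r(p) = (6*(-4))*p = -24*p)
b = 3 (b = 1*3 = 3)
b/(-4826) + r(45)/(-3399) = 3/(-4826) - 24*45/(-3399) = 3*(-1/4826) - 1080*(-1/3399) = -3/4826 + 360/1133 = 1733961/5467858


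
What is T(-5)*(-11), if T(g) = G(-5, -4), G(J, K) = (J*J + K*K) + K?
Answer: -407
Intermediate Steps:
G(J, K) = K + J² + K² (G(J, K) = (J² + K²) + K = K + J² + K²)
T(g) = 37 (T(g) = -4 + (-5)² + (-4)² = -4 + 25 + 16 = 37)
T(-5)*(-11) = 37*(-11) = -407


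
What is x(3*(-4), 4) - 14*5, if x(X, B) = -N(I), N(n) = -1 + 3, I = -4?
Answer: -72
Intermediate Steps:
N(n) = 2
x(X, B) = -2 (x(X, B) = -1*2 = -2)
x(3*(-4), 4) - 14*5 = -2 - 14*5 = -2 - 70 = -72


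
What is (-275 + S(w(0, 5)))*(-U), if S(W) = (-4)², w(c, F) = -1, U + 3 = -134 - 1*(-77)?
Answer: -15540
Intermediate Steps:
U = -60 (U = -3 + (-134 - 1*(-77)) = -3 + (-134 + 77) = -3 - 57 = -60)
S(W) = 16
(-275 + S(w(0, 5)))*(-U) = (-275 + 16)*(-1*(-60)) = -259*60 = -15540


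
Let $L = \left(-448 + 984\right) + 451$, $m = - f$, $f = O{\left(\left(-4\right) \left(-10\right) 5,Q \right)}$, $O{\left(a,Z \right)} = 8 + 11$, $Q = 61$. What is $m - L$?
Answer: $-1006$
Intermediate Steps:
$O{\left(a,Z \right)} = 19$
$f = 19$
$m = -19$ ($m = \left(-1\right) 19 = -19$)
$L = 987$ ($L = 536 + 451 = 987$)
$m - L = -19 - 987 = -1006$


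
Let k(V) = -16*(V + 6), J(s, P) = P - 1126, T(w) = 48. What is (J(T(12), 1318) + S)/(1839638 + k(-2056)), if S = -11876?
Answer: -5842/936219 ≈ -0.0062400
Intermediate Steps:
J(s, P) = -1126 + P
k(V) = -96 - 16*V (k(V) = -16*(6 + V) = -96 - 16*V)
(J(T(12), 1318) + S)/(1839638 + k(-2056)) = ((-1126 + 1318) - 11876)/(1839638 + (-96 - 16*(-2056))) = (192 - 11876)/(1839638 + (-96 + 32896)) = -11684/(1839638 + 32800) = -11684/1872438 = -11684*1/1872438 = -5842/936219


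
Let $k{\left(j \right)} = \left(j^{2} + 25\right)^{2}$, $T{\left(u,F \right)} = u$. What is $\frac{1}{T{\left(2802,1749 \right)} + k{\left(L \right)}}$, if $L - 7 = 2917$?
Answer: $\frac{1}{73099097142403} \approx 1.368 \cdot 10^{-14}$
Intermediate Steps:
$L = 2924$ ($L = 7 + 2917 = 2924$)
$k{\left(j \right)} = \left(25 + j^{2}\right)^{2}$
$\frac{1}{T{\left(2802,1749 \right)} + k{\left(L \right)}} = \frac{1}{2802 + \left(25 + 2924^{2}\right)^{2}} = \frac{1}{2802 + \left(25 + 8549776\right)^{2}} = \frac{1}{2802 + 8549801^{2}} = \frac{1}{2802 + 73099097139601} = \frac{1}{73099097142403}$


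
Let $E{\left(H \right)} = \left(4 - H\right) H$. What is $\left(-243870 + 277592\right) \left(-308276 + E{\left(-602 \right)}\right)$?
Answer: $-22697873536$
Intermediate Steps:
$E{\left(H \right)} = H \left(4 - H\right)$
$\left(-243870 + 277592\right) \left(-308276 + E{\left(-602 \right)}\right) = \left(-243870 + 277592\right) \left(-308276 - 602 \left(4 - -602\right)\right) = 33722 \left(-308276 - 602 \left(4 + 602\right)\right) = 33722 \left(-308276 - 364812\right) = 33722 \left(-673088\right) = -22697873536$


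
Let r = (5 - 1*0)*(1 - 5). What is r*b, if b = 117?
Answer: -2340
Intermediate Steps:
r = -20 (r = (5 + 0)*(-4) = 5*(-4) = -20)
r*b = -20*117 = -2340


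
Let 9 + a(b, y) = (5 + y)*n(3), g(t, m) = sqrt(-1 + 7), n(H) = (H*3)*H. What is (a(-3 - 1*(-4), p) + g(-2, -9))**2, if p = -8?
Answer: (90 - sqrt(6))**2 ≈ 7665.1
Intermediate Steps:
n(H) = 3*H**2 (n(H) = (3*H)*H = 3*H**2)
g(t, m) = sqrt(6)
a(b, y) = 126 + 27*y (a(b, y) = -9 + (5 + y)*(3*3**2) = -9 + (5 + y)*(3*9) = -9 + (5 + y)*27 = -9 + (135 + 27*y) = 126 + 27*y)
(a(-3 - 1*(-4), p) + g(-2, -9))**2 = ((126 + 27*(-8)) + sqrt(6))**2 = ((126 - 216) + sqrt(6))**2 = (-90 + sqrt(6))**2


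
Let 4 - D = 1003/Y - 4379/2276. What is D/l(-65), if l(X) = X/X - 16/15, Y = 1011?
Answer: -56742425/767012 ≈ -73.979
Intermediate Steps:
D = 11348485/2301036 (D = 4 - (1003/1011 - 4379/2276) = 4 - 1*(-2144341/2301036) = 4 + 2144341/2301036 = 11348485/2301036 ≈ 4.9319)
l(X) = -1/15 (l(X) = 1 - 16*1/15 = 1 - 16/15 = -1/15)
D/l(-65) = 11348485/(2301036*(-1/15)) = (11348485/2301036)*(-15) = -56742425/767012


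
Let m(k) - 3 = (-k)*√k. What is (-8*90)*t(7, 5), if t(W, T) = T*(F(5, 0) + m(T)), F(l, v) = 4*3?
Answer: -54000 + 18000*√5 ≈ -13751.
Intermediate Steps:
F(l, v) = 12
m(k) = 3 - k^(3/2) (m(k) = 3 + (-k)*√k = 3 - k^(3/2))
t(W, T) = T*(15 - T^(3/2)) (t(W, T) = T*(12 + (3 - T^(3/2))) = T*(15 - T^(3/2)))
(-8*90)*t(7, 5) = (-8*90)*(-5^(5/2) + 15*5) = -720*(-25*√5 + 75) = -720*(75 - 25*√5) = -54000 + 18000*√5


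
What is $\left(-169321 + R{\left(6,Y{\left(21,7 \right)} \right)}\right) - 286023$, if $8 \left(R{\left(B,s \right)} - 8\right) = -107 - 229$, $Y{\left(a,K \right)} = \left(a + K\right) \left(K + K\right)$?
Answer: $-455378$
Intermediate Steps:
$Y{\left(a,K \right)} = 2 K \left(K + a\right)$ ($Y{\left(a,K \right)} = \left(K + a\right) 2 K = 2 K \left(K + a\right)$)
$R{\left(B,s \right)} = -34$ ($R{\left(B,s \right)} = 8 + \frac{-107 - 229}{8} = 8 + \frac{1}{8} \left(-336\right) = 8 - 42 = -34$)
$\left(-169321 + R{\left(6,Y{\left(21,7 \right)} \right)}\right) - 286023 = \left(-169321 - 34\right) - 286023 = -169355 - 286023 = -455378$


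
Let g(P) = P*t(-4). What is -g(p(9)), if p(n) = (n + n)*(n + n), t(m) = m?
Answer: 1296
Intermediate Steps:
p(n) = 4*n**2 (p(n) = (2*n)*(2*n) = 4*n**2)
g(P) = -4*P (g(P) = P*(-4) = -4*P)
-g(p(9)) = -(-4)*4*9**2 = -(-4)*4*81 = -(-4)*324 = -1*(-1296) = 1296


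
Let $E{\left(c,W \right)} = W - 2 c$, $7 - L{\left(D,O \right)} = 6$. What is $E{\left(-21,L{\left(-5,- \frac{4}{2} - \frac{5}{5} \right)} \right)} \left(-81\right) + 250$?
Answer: $-3233$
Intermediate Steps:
$L{\left(D,O \right)} = 1$ ($L{\left(D,O \right)} = 7 - 6 = 1$)
$E{\left(-21,L{\left(-5,- \frac{4}{2} - \frac{5}{5} \right)} \right)} \left(-81\right) + 250 = \left(1 - -42\right) \left(-81\right) + 250 = \left(1 + 42\right) \left(-81\right) + 250 = 43 \left(-81\right) + 250 = -3483 + 250 = -3233$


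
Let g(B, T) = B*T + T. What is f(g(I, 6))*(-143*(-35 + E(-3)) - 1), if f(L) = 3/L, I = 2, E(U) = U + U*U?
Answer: 691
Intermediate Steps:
E(U) = U + U²
g(B, T) = T + B*T
f(g(I, 6))*(-143*(-35 + E(-3)) - 1) = (3/((6*(1 + 2))))*(-143*(-35 - 3*(1 - 3)) - 1) = (3/((6*3)))*(-143*(-35 - 3*(-2)) - 1) = (3/18)*(-143*(-35 + 6) - 1) = (3*(1/18))*(-143*(-29) - 1) = (4147 - 1)/6 = (⅙)*4146 = 691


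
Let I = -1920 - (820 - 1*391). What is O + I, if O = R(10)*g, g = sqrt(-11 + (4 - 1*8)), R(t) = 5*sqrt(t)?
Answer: -2349 + 25*I*sqrt(6) ≈ -2349.0 + 61.237*I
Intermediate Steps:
I = -2349 (I = -1920 - (820 - 391) = -1920 - 1*429 = -1920 - 429 = -2349)
g = I*sqrt(15) (g = sqrt(-11 + (4 - 8)) = sqrt(-11 - 4) = sqrt(-15) = I*sqrt(15) ≈ 3.873*I)
O = 25*I*sqrt(6) (O = (5*sqrt(10))*(I*sqrt(15)) = 25*I*sqrt(6) ≈ 61.237*I)
O + I = 25*I*sqrt(6) - 2349 = -2349 + 25*I*sqrt(6)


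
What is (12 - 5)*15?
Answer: 105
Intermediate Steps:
(12 - 5)*15 = 7*15 = 105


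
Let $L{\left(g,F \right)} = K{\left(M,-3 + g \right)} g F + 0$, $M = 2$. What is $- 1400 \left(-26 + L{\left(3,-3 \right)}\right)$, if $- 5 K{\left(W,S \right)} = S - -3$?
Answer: $28840$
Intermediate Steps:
$K{\left(W,S \right)} = - \frac{3}{5} - \frac{S}{5}$ ($K{\left(W,S \right)} = - \frac{S - -3}{5} = - \frac{S + 3}{5} = - \frac{3 + S}{5} = - \frac{3}{5} - \frac{S}{5}$)
$L{\left(g,F \right)} = - \frac{F g^{2}}{5}$ ($L{\left(g,F \right)} = \left(- \frac{3}{5} - \frac{-3 + g}{5}\right) g F + 0 = \left(- \frac{3}{5} - \left(- \frac{3}{5} + \frac{g}{5}\right)\right) g F + 0 = - \frac{g}{5} g F + 0 = - \frac{g^{2}}{5} F + 0 = - \frac{F g^{2}}{5} + 0 = - \frac{F g^{2}}{5}$)
$- 1400 \left(-26 + L{\left(3,-3 \right)}\right) = - 1400 \left(-26 - - \frac{3 \cdot 3^{2}}{5}\right) = - 1400 \left(-26 - \left(- \frac{3}{5}\right) 9\right) = - 1400 \left(-26 + \frac{27}{5}\right) = \left(-1400\right) \left(- \frac{103}{5}\right) = 28840$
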